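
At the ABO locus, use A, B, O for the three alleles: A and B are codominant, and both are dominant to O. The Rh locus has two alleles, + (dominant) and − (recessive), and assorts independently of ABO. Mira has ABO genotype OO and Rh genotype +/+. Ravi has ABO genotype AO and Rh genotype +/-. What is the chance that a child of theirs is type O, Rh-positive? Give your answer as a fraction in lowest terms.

1/2

ABO cross OO × AO → offspring phenotypes: 1/2 O, 1/2 A.
Rh cross +/+ × +/- → 1 Rh+.
Independent loci: P(type O, Rh-positive) = 1/2 × 1 = 1/2.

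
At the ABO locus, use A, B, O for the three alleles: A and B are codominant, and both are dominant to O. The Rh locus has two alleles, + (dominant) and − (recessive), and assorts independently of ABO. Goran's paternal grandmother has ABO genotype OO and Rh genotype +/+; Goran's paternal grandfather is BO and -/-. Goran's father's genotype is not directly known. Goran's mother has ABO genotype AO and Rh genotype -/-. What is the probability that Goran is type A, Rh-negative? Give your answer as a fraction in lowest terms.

Goran's father's ABO genotype from OO × BO: 1/2 BO, 1/2 OO.
Crossing each possibility with the mother AO and summing P(type A): 1/2·1/4 + 1/2·1/2 = 3/8.
Similarly for Rh via the father's Rh distribution: P(Rh-) = 1/2.
Independent loci: 3/8 × 1/2 = 3/16.

3/16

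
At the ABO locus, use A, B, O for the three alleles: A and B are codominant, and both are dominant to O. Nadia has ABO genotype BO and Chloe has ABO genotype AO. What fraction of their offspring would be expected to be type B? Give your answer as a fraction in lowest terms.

ABO cross BO × AO → offspring phenotypes: 1/4 O, 1/4 A, 1/4 B, 1/4 AB.
So P(type B) = 1/4.

1/4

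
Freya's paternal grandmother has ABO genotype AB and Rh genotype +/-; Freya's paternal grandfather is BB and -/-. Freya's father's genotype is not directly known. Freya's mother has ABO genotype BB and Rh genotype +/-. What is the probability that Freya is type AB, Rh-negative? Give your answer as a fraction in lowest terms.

Freya's father's ABO genotype from AB × BB: 1/2 AB, 1/2 BB.
Crossing each possibility with the mother BB and summing P(type AB): 1/2·1/2 + 1/2·0 = 1/4.
Similarly for Rh via the father's Rh distribution: P(Rh-) = 3/8.
Independent loci: 1/4 × 3/8 = 3/32.

3/32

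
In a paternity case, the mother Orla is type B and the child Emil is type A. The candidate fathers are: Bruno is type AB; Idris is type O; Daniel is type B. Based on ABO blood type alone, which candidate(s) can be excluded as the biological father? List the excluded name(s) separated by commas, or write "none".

Idris, Daniel

A candidate is excluded only if no genotype consistent with his phenotype could produce a type A child with a type B mother.
Idris (type O): no genotype consistent with that phenotype can produce a type-A child with a type-B mother.
Daniel (type B): no genotype consistent with that phenotype can produce a type-A child with a type-B mother.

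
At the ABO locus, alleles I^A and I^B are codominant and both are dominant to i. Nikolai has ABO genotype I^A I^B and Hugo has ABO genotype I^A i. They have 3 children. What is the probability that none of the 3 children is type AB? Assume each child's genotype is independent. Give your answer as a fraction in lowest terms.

27/64

ABO cross I^A I^B × I^A i → 1/2 A, 1/4 B, 1/4 AB.
So P(type AB) = 1/4 per child.
P(not type AB) = 3/4 for one child; (3/4)^3 = 27/64.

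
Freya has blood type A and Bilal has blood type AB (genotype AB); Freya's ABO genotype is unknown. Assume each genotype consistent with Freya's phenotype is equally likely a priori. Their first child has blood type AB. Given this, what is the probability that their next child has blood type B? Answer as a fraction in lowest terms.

1/12

Possible genotypes: Freya ∈ {AA, AO}; Bilal ∈ {AB}.
Weight each parental genotype pair by prior × P(type-AB child):
  AA × AB: posterior weight 2/3; P(next child type B) = 0.
  AO × AB: posterior weight 1/3; P(next child type B) = 1/4.
Weighted sum = 1/12.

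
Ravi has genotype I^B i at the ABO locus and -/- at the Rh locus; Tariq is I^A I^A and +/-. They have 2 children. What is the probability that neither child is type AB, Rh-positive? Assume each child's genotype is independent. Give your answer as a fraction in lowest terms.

9/16

ABO cross I^B i × I^A I^A → 1/2 A, 1/2 AB.
Rh cross -/- × +/- → 1/2 Rh+, 1/2 Rh-; so P(type AB, Rh-positive) = 1/2 × 1/2 = 1/4 per child.
P(not type AB, Rh-positive) = 3/4 for one child; (3/4)^2 = 9/16.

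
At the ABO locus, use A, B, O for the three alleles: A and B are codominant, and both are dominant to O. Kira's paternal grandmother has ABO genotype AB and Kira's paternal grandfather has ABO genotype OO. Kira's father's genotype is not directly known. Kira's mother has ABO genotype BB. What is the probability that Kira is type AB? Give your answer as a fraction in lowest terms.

Kira's father's ABO genotype from AB × OO: 1/2 AO, 1/2 BO.
Crossing each possibility with the mother BB and summing P(type AB): 1/2·1/2 + 1/2·0 = 1/4.

1/4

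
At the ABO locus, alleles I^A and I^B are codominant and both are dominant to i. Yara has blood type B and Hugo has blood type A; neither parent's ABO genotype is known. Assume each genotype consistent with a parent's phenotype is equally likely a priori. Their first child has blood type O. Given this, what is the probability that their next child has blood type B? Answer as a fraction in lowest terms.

1/4

Possible genotypes: Yara ∈ {I^B I^B, I^B i}; Hugo ∈ {I^A I^A, I^A i}.
Weight each parental genotype pair by prior × P(type-O child):
  I^B i × I^A i: posterior weight 1; P(next child type B) = 1/4.
Weighted sum = 1/4.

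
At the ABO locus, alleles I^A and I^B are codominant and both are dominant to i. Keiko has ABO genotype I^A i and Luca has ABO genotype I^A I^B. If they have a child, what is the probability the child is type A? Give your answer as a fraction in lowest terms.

1/2

ABO cross I^A i × I^A I^B → offspring phenotypes: 1/2 A, 1/4 B, 1/4 AB.
So P(type A) = 1/2.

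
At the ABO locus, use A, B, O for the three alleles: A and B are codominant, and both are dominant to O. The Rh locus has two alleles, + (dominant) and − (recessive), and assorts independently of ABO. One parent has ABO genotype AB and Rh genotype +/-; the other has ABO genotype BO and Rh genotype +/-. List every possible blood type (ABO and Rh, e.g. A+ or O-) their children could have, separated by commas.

A+, A-, B+, B-, AB+, AB-

Gametes from AB × BO give offspring ABO genotypes AB, AO, BB, BO, i.e. phenotypes A, B, AB.
Rh cross +/- × +/- → phenotypes Rh+, Rh-.
Combining independently: A+, A-, B+, B-, AB+, AB-.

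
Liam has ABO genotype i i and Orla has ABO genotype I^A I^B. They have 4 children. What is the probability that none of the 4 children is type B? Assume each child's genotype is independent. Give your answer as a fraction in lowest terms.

ABO cross i i × I^A I^B → 1/2 A, 1/2 B.
So P(type B) = 1/2 per child.
P(not type B) = 1/2 for one child; (1/2)^4 = 1/16.

1/16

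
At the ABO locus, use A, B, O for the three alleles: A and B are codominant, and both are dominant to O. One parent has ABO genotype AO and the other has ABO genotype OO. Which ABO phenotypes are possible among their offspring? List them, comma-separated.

Gametes from AO × OO give offspring ABO genotypes AO, OO, i.e. phenotypes O, A.

O, A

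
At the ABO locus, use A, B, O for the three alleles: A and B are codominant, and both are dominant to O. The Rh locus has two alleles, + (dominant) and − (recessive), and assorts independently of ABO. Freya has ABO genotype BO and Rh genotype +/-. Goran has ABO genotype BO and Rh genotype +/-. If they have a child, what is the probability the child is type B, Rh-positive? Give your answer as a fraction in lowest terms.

ABO cross BO × BO → offspring phenotypes: 1/4 O, 3/4 B.
Rh cross +/- × +/- → 3/4 Rh+, 1/4 Rh-.
Independent loci: P(type B, Rh-positive) = 3/4 × 3/4 = 9/16.

9/16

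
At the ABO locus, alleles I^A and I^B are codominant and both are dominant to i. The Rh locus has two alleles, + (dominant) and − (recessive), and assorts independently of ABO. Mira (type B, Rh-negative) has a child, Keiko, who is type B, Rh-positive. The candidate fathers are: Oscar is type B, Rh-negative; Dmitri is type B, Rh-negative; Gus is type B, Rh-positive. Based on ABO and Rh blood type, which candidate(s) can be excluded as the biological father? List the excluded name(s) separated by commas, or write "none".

Oscar, Dmitri

A candidate is excluded only if no genotype consistent with his phenotype could produce a type B, Rh-positive child with a type B, Rh-negative mother.
Oscar (type B, Rh-): no genotype consistent with that phenotype can produce a type-B Rh+ child with a type-B mother.
Dmitri (type B, Rh-): no genotype consistent with that phenotype can produce a type-B Rh+ child with a type-B mother.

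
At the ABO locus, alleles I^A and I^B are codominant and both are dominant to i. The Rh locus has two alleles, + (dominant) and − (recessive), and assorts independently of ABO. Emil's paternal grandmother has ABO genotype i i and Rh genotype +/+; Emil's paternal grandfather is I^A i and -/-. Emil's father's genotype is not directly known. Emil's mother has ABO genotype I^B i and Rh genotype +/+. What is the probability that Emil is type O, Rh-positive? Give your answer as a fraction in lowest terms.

3/8

Emil's father's ABO genotype from i i × I^A i: 1/2 I^A i, 1/2 i i.
Crossing each possibility with the mother I^B i and summing P(type O): 1/2·1/4 + 1/2·1/2 = 3/8.
Similarly for Rh via the father's Rh distribution: P(Rh+) = 1.
Independent loci: 3/8 × 1 = 3/8.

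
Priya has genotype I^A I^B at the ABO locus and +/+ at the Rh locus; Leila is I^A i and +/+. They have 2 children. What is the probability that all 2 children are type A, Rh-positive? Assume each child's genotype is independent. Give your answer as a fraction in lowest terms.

1/4

ABO cross I^A I^B × I^A i → 1/2 A, 1/4 B, 1/4 AB.
Rh cross +/+ × +/+ → 1 Rh+; so P(type A, Rh-positive) = 1/2 × 1 = 1/2 per child.
All 2 independent: (1/2)^2 = 1/4.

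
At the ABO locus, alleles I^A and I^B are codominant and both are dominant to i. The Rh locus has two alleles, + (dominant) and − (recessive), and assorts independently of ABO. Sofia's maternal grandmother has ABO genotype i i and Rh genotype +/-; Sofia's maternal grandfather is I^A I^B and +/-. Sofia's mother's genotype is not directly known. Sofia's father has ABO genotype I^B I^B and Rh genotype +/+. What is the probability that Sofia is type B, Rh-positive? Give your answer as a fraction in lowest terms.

Sofia's mother's ABO genotype from i i × I^A I^B: 1/2 I^A i, 1/2 I^B i.
Crossing each possibility with the father I^B I^B and summing P(type B): 1/2·1/2 + 1/2·1 = 3/4.
Similarly for Rh via the mother's Rh distribution: P(Rh+) = 1.
Independent loci: 3/4 × 1 = 3/4.

3/4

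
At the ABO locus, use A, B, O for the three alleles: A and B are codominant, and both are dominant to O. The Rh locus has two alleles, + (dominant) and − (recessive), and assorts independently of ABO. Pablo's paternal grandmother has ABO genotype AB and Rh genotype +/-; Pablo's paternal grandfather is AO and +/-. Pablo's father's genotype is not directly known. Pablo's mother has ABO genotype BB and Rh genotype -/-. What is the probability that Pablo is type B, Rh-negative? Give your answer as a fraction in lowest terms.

Pablo's father's ABO genotype from AB × AO: 1/4 AA, 1/4 AB, 1/4 AO, 1/4 BO.
Crossing each possibility with the mother BB and summing P(type B): 1/4·0 + 1/4·1/2 + 1/4·1/2 + 1/4·1 = 1/2.
Similarly for Rh via the father's Rh distribution: P(Rh-) = 1/2.
Independent loci: 1/2 × 1/2 = 1/4.

1/4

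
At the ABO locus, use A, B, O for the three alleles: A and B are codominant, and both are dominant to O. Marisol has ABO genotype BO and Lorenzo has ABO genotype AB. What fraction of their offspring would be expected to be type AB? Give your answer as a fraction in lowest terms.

1/4

ABO cross BO × AB → offspring phenotypes: 1/4 A, 1/2 B, 1/4 AB.
So P(type AB) = 1/4.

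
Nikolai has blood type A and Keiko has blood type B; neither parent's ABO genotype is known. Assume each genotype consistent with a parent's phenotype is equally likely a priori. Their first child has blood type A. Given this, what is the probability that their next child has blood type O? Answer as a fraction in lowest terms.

1/12

Possible genotypes: Nikolai ∈ {AA, AO}; Keiko ∈ {BB, BO}.
Weight each parental genotype pair by prior × P(type-A child):
  AA × BO: posterior weight 2/3; P(next child type O) = 0.
  AO × BO: posterior weight 1/3; P(next child type O) = 1/4.
Weighted sum = 1/12.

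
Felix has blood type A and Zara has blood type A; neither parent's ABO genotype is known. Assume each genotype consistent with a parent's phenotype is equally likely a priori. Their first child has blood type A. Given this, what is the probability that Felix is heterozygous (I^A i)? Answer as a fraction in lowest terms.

Possible genotypes: Felix ∈ {I^A I^A, I^A i}; Zara ∈ {I^A I^A, I^A i}.
Weight each parental genotype pair by prior × P(type-A child):
  I^A I^A × I^A I^A: posterior weight 4/15.
  I^A I^A × I^A i: posterior weight 4/15.
  I^A i × I^A I^A: posterior weight 4/15.
  I^A i × I^A i: posterior weight 1/5.
Sum the posterior weight over pairs where Felix is I^A i: 7/15.

7/15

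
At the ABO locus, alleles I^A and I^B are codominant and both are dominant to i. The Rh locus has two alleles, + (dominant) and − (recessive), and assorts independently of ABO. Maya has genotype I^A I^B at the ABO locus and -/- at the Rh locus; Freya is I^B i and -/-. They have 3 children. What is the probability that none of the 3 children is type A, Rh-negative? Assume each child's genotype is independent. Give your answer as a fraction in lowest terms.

27/64

ABO cross I^A I^B × I^B i → 1/4 A, 1/2 B, 1/4 AB.
Rh cross -/- × -/- → 1 Rh-; so P(type A, Rh-negative) = 1/4 × 1 = 1/4 per child.
P(not type A, Rh-negative) = 3/4 for one child; (3/4)^3 = 27/64.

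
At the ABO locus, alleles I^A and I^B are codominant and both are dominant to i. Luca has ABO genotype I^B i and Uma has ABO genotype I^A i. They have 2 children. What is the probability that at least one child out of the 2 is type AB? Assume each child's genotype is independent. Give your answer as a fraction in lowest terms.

7/16

ABO cross I^B i × I^A i → 1/4 O, 1/4 A, 1/4 B, 1/4 AB.
So P(type AB) = 1/4 per child.
P(none) = (3/4)^2 = 9/16; P(at least one) = 1 − 9/16 = 7/16.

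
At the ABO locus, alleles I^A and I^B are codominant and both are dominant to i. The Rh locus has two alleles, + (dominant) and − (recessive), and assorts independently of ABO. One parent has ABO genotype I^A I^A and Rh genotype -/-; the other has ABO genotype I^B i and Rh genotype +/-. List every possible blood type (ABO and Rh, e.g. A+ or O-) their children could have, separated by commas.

Gametes from I^A I^A × I^B i give offspring ABO genotypes I^A I^B, I^A i, i.e. phenotypes A, AB.
Rh cross -/- × +/- → phenotypes Rh+, Rh-.
Combining independently: A+, A-, AB+, AB-.

A+, A-, AB+, AB-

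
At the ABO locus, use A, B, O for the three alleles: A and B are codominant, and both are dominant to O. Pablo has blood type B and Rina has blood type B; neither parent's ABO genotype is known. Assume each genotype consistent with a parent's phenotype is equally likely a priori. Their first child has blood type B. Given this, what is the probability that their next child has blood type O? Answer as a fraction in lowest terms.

1/20

Possible genotypes: Pablo ∈ {BB, BO}; Rina ∈ {BB, BO}.
Weight each parental genotype pair by prior × P(type-B child):
  BB × BB: posterior weight 4/15; P(next child type O) = 0.
  BB × BO: posterior weight 4/15; P(next child type O) = 0.
  BO × BB: posterior weight 4/15; P(next child type O) = 0.
  BO × BO: posterior weight 1/5; P(next child type O) = 1/4.
Weighted sum = 1/20.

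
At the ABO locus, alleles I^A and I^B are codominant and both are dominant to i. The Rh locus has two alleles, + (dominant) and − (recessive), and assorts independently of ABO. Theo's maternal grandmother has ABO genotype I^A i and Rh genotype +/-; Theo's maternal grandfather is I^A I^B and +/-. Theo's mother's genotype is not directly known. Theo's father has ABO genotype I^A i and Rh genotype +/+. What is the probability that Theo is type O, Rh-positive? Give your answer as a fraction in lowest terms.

Theo's mother's ABO genotype from I^A i × I^A I^B: 1/4 I^A I^A, 1/4 I^A I^B, 1/4 I^A i, 1/4 I^B i.
Crossing each possibility with the father I^A i and summing P(type O): 1/4·0 + 1/4·0 + 1/4·1/4 + 1/4·1/4 = 1/8.
Similarly for Rh via the mother's Rh distribution: P(Rh+) = 1.
Independent loci: 1/8 × 1 = 1/8.

1/8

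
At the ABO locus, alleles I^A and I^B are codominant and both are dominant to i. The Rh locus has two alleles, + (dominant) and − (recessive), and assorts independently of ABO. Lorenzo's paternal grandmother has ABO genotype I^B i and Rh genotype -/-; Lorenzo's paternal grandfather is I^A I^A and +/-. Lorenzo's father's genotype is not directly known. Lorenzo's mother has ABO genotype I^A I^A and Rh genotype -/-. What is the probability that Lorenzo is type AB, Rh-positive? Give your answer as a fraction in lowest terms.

Lorenzo's father's ABO genotype from I^B i × I^A I^A: 1/2 I^A I^B, 1/2 I^A i.
Crossing each possibility with the mother I^A I^A and summing P(type AB): 1/2·1/2 + 1/2·0 = 1/4.
Similarly for Rh via the father's Rh distribution: P(Rh+) = 1/4.
Independent loci: 1/4 × 1/4 = 1/16.

1/16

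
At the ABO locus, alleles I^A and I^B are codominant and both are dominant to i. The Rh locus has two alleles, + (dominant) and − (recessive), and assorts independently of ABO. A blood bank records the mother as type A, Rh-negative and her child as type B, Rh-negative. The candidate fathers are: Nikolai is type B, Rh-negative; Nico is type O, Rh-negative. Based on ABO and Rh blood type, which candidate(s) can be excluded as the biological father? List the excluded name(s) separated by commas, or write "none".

A candidate is excluded only if no genotype consistent with his phenotype could produce a type B, Rh-negative child with a type A, Rh-negative mother.
Nico (type O, Rh-): no genotype consistent with that phenotype can produce a type-B Rh- child with a type-A mother.

Nico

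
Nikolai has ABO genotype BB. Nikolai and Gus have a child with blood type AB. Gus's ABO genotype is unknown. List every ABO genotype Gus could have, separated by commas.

AA, AB, AO

For each candidate genotype of Gus, check whether crossing it with BB can produce every observed child phenotype.
  AA → possible child types {AB} ✓
  AB → possible child types {B, AB} ✓
  AO → possible child types {B, AB} ✓
  BB → possible child types {B} ✗
  BO → possible child types {B} ✗
  OO → possible child types {B} ✗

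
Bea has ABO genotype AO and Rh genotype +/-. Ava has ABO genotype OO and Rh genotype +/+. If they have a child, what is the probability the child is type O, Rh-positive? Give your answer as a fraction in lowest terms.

1/2

ABO cross AO × OO → offspring phenotypes: 1/2 O, 1/2 A.
Rh cross +/- × +/+ → 1 Rh+.
Independent loci: P(type O, Rh-positive) = 1/2 × 1 = 1/2.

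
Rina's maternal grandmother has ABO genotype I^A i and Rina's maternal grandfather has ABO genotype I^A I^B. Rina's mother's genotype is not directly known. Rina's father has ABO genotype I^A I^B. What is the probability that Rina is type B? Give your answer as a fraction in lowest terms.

Rina's mother's ABO genotype from I^A i × I^A I^B: 1/4 I^A I^A, 1/4 I^A I^B, 1/4 I^A i, 1/4 I^B i.
Crossing each possibility with the father I^A I^B and summing P(type B): 1/4·0 + 1/4·1/4 + 1/4·1/4 + 1/4·1/2 = 1/4.

1/4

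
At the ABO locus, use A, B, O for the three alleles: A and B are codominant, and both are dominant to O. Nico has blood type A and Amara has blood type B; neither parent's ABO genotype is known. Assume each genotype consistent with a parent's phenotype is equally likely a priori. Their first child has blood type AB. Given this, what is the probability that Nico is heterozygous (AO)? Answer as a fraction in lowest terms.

1/3

Possible genotypes: Nico ∈ {AA, AO}; Amara ∈ {BB, BO}.
Weight each parental genotype pair by prior × P(type-AB child):
  AA × BB: posterior weight 4/9.
  AA × BO: posterior weight 2/9.
  AO × BB: posterior weight 2/9.
  AO × BO: posterior weight 1/9.
Sum the posterior weight over pairs where Nico is AO: 1/3.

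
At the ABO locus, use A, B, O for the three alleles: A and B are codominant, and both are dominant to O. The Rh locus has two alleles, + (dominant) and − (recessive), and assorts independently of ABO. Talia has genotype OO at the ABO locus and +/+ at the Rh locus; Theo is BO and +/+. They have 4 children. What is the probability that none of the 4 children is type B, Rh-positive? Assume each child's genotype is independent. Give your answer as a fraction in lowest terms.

1/16

ABO cross OO × BO → 1/2 O, 1/2 B.
Rh cross +/+ × +/+ → 1 Rh+; so P(type B, Rh-positive) = 1/2 × 1 = 1/2 per child.
P(not type B, Rh-positive) = 1/2 for one child; (1/2)^4 = 1/16.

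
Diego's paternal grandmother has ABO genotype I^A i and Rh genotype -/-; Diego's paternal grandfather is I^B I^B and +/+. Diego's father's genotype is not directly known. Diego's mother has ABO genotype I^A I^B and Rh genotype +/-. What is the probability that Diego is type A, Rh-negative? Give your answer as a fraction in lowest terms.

1/16

Diego's father's ABO genotype from I^A i × I^B I^B: 1/2 I^A I^B, 1/2 I^B i.
Crossing each possibility with the mother I^A I^B and summing P(type A): 1/2·1/4 + 1/2·1/4 = 1/4.
Similarly for Rh via the father's Rh distribution: P(Rh-) = 1/4.
Independent loci: 1/4 × 1/4 = 1/16.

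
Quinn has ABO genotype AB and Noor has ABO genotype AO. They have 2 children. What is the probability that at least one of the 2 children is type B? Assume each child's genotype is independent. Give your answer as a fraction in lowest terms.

ABO cross AB × AO → 1/2 A, 1/4 B, 1/4 AB.
So P(type B) = 1/4 per child.
P(none) = (3/4)^2 = 9/16; P(at least one) = 1 − 9/16 = 7/16.

7/16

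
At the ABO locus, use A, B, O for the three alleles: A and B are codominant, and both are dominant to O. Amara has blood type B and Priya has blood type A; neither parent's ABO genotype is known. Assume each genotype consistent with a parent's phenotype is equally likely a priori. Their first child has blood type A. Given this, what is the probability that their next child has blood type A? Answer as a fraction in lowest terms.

Possible genotypes: Amara ∈ {BB, BO}; Priya ∈ {AA, AO}.
Weight each parental genotype pair by prior × P(type-A child):
  BO × AA: posterior weight 2/3; P(next child type A) = 1/2.
  BO × AO: posterior weight 1/3; P(next child type A) = 1/4.
Weighted sum = 5/12.

5/12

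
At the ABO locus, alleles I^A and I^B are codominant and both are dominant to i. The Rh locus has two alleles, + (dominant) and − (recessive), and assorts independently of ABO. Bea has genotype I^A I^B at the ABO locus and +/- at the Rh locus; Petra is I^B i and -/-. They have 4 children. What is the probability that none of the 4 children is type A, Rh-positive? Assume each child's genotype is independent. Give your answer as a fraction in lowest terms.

ABO cross I^A I^B × I^B i → 1/4 A, 1/2 B, 1/4 AB.
Rh cross +/- × -/- → 1/2 Rh+, 1/2 Rh-; so P(type A, Rh-positive) = 1/4 × 1/2 = 1/8 per child.
P(not type A, Rh-positive) = 7/8 for one child; (7/8)^4 = 2401/4096.

2401/4096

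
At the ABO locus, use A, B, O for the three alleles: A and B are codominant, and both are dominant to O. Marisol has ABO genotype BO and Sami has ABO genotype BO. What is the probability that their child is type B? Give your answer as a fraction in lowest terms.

ABO cross BO × BO → offspring phenotypes: 1/4 O, 3/4 B.
So P(type B) = 3/4.

3/4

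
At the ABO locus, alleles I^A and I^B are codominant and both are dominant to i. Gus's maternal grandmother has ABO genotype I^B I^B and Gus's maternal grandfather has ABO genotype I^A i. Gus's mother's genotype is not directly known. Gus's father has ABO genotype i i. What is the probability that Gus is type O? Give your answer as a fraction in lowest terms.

Gus's mother's ABO genotype from I^B I^B × I^A i: 1/2 I^A I^B, 1/2 I^B i.
Crossing each possibility with the father i i and summing P(type O): 1/2·0 + 1/2·1/2 = 1/4.

1/4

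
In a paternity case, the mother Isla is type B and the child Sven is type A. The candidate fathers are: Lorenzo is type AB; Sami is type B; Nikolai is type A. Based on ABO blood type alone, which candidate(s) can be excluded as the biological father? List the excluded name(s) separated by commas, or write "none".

A candidate is excluded only if no genotype consistent with his phenotype could produce a type A child with a type B mother.
Sami (type B): no genotype consistent with that phenotype can produce a type-A child with a type-B mother.

Sami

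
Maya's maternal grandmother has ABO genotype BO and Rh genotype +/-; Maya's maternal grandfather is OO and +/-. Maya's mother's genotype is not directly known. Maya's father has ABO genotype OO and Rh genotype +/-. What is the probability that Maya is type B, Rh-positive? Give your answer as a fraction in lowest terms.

3/16

Maya's mother's ABO genotype from BO × OO: 1/2 BO, 1/2 OO.
Crossing each possibility with the father OO and summing P(type B): 1/2·1/2 + 1/2·0 = 1/4.
Similarly for Rh via the mother's Rh distribution: P(Rh+) = 3/4.
Independent loci: 1/4 × 3/4 = 3/16.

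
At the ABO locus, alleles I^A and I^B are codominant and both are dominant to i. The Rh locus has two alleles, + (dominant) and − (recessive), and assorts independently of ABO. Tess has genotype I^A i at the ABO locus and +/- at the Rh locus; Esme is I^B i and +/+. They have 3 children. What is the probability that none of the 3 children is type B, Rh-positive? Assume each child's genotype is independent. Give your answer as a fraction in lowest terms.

27/64

ABO cross I^A i × I^B i → 1/4 O, 1/4 A, 1/4 B, 1/4 AB.
Rh cross +/- × +/+ → 1 Rh+; so P(type B, Rh-positive) = 1/4 × 1 = 1/4 per child.
P(not type B, Rh-positive) = 3/4 for one child; (3/4)^3 = 27/64.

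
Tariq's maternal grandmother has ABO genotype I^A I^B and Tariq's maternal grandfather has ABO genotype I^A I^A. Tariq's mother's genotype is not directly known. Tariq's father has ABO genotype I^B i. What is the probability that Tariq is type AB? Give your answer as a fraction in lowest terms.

3/8

Tariq's mother's ABO genotype from I^A I^B × I^A I^A: 1/2 I^A I^A, 1/2 I^A I^B.
Crossing each possibility with the father I^B i and summing P(type AB): 1/2·1/2 + 1/2·1/4 = 3/8.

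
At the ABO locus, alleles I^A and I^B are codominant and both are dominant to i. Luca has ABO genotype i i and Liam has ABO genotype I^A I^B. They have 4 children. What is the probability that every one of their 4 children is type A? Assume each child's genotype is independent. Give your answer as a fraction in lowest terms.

1/16

ABO cross i i × I^A I^B → 1/2 A, 1/2 B.
So P(type A) = 1/2 per child.
All 4 independent: (1/2)^4 = 1/16.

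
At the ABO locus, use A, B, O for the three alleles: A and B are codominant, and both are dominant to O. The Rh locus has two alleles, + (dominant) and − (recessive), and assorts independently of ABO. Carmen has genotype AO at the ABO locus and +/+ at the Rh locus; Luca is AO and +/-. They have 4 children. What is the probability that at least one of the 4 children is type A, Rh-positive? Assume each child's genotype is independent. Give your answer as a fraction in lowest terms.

ABO cross AO × AO → 1/4 O, 3/4 A.
Rh cross +/+ × +/- → 1 Rh+; so P(type A, Rh-positive) = 3/4 × 1 = 3/4 per child.
P(none) = (1/4)^4 = 1/256; P(at least one) = 1 − 1/256 = 255/256.

255/256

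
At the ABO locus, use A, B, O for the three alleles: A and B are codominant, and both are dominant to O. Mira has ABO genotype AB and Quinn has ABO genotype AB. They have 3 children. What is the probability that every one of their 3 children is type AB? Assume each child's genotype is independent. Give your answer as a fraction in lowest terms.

ABO cross AB × AB → 1/4 A, 1/4 B, 1/2 AB.
So P(type AB) = 1/2 per child.
All 3 independent: (1/2)^3 = 1/8.

1/8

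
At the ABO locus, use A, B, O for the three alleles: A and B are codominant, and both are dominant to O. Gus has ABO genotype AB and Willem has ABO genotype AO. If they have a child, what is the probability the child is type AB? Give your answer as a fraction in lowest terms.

1/4

ABO cross AB × AO → offspring phenotypes: 1/2 A, 1/4 B, 1/4 AB.
So P(type AB) = 1/4.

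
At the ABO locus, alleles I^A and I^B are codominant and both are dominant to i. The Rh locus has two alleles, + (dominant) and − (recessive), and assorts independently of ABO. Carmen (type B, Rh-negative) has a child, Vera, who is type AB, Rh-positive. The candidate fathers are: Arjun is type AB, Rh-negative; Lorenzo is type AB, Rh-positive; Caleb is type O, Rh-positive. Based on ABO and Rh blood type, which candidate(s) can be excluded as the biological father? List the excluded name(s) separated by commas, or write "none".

A candidate is excluded only if no genotype consistent with his phenotype could produce a type AB, Rh-positive child with a type B, Rh-negative mother.
Arjun (type AB, Rh-): no genotype consistent with that phenotype can produce a type-AB Rh+ child with a type-B mother.
Caleb (type O, Rh+): no genotype consistent with that phenotype can produce a type-AB Rh+ child with a type-B mother.

Arjun, Caleb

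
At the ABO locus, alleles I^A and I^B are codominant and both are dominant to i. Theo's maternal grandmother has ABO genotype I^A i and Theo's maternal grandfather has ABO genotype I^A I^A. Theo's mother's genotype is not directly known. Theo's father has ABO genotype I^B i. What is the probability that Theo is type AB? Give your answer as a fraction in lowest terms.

3/8

Theo's mother's ABO genotype from I^A i × I^A I^A: 1/2 I^A I^A, 1/2 I^A i.
Crossing each possibility with the father I^B i and summing P(type AB): 1/2·1/2 + 1/2·1/4 = 3/8.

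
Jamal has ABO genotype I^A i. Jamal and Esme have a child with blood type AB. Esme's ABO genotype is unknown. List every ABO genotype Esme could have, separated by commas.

For each candidate genotype of Esme, check whether crossing it with I^A i can produce every observed child phenotype.
  I^A I^A → possible child types {A} ✗
  I^A I^B → possible child types {A, B, AB} ✓
  I^A i → possible child types {O, A} ✗
  I^B I^B → possible child types {B, AB} ✓
  I^B i → possible child types {O, A, B, AB} ✓
  i i → possible child types {O, A} ✗

I^A I^B, I^B I^B, I^B i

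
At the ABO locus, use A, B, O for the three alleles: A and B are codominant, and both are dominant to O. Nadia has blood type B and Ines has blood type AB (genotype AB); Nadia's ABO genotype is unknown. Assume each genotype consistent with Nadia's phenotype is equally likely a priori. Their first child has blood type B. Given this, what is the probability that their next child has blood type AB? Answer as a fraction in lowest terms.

Possible genotypes: Nadia ∈ {BB, BO}; Ines ∈ {AB}.
Weight each parental genotype pair by prior × P(type-B child):
  BB × AB: posterior weight 1/2; P(next child type AB) = 1/2.
  BO × AB: posterior weight 1/2; P(next child type AB) = 1/4.
Weighted sum = 3/8.

3/8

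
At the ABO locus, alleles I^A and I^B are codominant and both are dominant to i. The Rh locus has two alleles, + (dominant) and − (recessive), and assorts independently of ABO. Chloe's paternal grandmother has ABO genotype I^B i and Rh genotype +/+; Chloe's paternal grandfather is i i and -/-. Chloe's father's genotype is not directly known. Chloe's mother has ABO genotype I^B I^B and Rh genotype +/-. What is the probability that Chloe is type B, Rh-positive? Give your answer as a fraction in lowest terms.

Chloe's father's ABO genotype from I^B i × i i: 1/2 I^B i, 1/2 i i.
Crossing each possibility with the mother I^B I^B and summing P(type B): 1/2·1 + 1/2·1 = 1.
Similarly for Rh via the father's Rh distribution: P(Rh+) = 3/4.
Independent loci: 1 × 3/4 = 3/4.

3/4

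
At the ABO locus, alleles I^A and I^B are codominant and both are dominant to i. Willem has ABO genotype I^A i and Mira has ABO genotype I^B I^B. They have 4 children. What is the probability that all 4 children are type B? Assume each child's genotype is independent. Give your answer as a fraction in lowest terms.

ABO cross I^A i × I^B I^B → 1/2 B, 1/2 AB.
So P(type B) = 1/2 per child.
All 4 independent: (1/2)^4 = 1/16.

1/16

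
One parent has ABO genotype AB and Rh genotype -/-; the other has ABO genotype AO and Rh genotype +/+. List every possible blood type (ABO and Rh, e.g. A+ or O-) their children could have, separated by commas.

A+, B+, AB+

Gametes from AB × AO give offspring ABO genotypes AA, AB, AO, BO, i.e. phenotypes A, B, AB.
Rh cross -/- × +/+ → phenotypes Rh+.
Combining independently: A+, B+, AB+.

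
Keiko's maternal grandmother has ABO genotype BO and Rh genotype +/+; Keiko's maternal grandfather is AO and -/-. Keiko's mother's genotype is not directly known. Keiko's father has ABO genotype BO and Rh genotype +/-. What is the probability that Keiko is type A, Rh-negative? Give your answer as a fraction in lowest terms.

1/32

Keiko's mother's ABO genotype from BO × AO: 1/4 AB, 1/4 AO, 1/4 BO, 1/4 OO.
Crossing each possibility with the father BO and summing P(type A): 1/4·1/4 + 1/4·1/4 + 1/4·0 + 1/4·0 = 1/8.
Similarly for Rh via the mother's Rh distribution: P(Rh-) = 1/4.
Independent loci: 1/8 × 1/4 = 1/32.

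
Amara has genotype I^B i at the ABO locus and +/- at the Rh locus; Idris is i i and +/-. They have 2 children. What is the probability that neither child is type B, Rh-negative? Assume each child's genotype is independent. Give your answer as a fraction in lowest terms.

ABO cross I^B i × i i → 1/2 O, 1/2 B.
Rh cross +/- × +/- → 3/4 Rh+, 1/4 Rh-; so P(type B, Rh-negative) = 1/2 × 1/4 = 1/8 per child.
P(not type B, Rh-negative) = 7/8 for one child; (7/8)^2 = 49/64.

49/64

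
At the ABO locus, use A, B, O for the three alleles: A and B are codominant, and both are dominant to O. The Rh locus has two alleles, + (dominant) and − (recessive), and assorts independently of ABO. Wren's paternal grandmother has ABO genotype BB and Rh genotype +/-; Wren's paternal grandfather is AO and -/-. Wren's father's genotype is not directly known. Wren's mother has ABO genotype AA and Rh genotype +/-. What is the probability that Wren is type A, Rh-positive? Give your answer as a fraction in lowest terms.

Wren's father's ABO genotype from BB × AO: 1/2 AB, 1/2 BO.
Crossing each possibility with the mother AA and summing P(type A): 1/2·1/2 + 1/2·1/2 = 1/2.
Similarly for Rh via the father's Rh distribution: P(Rh+) = 5/8.
Independent loci: 1/2 × 5/8 = 5/16.

5/16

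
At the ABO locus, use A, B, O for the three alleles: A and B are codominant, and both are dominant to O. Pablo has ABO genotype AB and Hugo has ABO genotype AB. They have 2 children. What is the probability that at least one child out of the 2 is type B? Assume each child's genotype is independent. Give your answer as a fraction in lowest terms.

7/16

ABO cross AB × AB → 1/4 A, 1/4 B, 1/2 AB.
So P(type B) = 1/4 per child.
P(none) = (3/4)^2 = 9/16; P(at least one) = 1 − 9/16 = 7/16.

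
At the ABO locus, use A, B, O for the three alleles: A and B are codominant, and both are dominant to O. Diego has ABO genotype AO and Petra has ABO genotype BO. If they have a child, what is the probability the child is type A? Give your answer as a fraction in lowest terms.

ABO cross AO × BO → offspring phenotypes: 1/4 O, 1/4 A, 1/4 B, 1/4 AB.
So P(type A) = 1/4.

1/4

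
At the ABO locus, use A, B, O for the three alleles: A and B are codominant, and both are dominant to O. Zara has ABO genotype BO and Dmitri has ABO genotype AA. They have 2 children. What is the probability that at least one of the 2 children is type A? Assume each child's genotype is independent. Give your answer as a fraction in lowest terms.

3/4

ABO cross BO × AA → 1/2 A, 1/2 AB.
So P(type A) = 1/2 per child.
P(none) = (1/2)^2 = 1/4; P(at least one) = 1 − 1/4 = 3/4.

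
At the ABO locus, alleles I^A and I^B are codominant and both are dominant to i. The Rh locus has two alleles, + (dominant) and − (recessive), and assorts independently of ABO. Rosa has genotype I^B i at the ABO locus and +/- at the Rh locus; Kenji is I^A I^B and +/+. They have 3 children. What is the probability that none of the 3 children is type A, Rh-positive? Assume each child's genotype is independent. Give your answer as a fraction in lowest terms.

27/64

ABO cross I^B i × I^A I^B → 1/4 A, 1/2 B, 1/4 AB.
Rh cross +/- × +/+ → 1 Rh+; so P(type A, Rh-positive) = 1/4 × 1 = 1/4 per child.
P(not type A, Rh-positive) = 3/4 for one child; (3/4)^3 = 27/64.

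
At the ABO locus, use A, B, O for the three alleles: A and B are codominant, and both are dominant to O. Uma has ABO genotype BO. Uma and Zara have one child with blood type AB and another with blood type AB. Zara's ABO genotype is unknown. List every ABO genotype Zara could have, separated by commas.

For each candidate genotype of Zara, check whether crossing it with BO can produce every observed child phenotype.
  AA → possible child types {A, AB} ✓
  AB → possible child types {A, B, AB} ✓
  AO → possible child types {O, A, B, AB} ✓
  BB → possible child types {B} ✗
  BO → possible child types {O, B} ✗
  OO → possible child types {O, B} ✗

AA, AB, AO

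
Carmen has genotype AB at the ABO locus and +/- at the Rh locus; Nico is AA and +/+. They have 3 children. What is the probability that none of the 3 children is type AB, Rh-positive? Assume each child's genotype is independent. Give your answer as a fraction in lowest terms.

1/8

ABO cross AB × AA → 1/2 A, 1/2 AB.
Rh cross +/- × +/+ → 1 Rh+; so P(type AB, Rh-positive) = 1/2 × 1 = 1/2 per child.
P(not type AB, Rh-positive) = 1/2 for one child; (1/2)^3 = 1/8.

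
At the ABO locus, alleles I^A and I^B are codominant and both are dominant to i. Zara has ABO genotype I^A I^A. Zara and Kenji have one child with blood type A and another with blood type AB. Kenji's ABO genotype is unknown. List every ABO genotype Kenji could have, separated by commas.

I^A I^B, I^B i

For each candidate genotype of Kenji, check whether crossing it with I^A I^A can produce every observed child phenotype.
  I^A I^A → possible child types {A} ✗
  I^A I^B → possible child types {A, AB} ✓
  I^A i → possible child types {A} ✗
  I^B I^B → possible child types {AB} ✗
  I^B i → possible child types {A, AB} ✓
  i i → possible child types {A} ✗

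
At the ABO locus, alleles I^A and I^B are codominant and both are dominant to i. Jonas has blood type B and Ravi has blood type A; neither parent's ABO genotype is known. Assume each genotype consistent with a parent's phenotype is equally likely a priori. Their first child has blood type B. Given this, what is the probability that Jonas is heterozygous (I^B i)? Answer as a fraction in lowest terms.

Possible genotypes: Jonas ∈ {I^B I^B, I^B i}; Ravi ∈ {I^A I^A, I^A i}.
Weight each parental genotype pair by prior × P(type-B child):
  I^B I^B × I^A i: posterior weight 2/3.
  I^B i × I^A i: posterior weight 1/3.
Sum the posterior weight over pairs where Jonas is I^B i: 1/3.

1/3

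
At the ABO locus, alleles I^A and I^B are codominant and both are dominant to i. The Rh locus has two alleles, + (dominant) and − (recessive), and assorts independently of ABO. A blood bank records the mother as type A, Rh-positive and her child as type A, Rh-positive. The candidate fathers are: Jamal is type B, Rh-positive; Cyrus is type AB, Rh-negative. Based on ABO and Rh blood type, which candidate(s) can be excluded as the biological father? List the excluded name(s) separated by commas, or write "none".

A candidate is excluded only if no genotype consistent with his phenotype could produce a type A, Rh-positive child with a type A, Rh-positive mother.
Every candidate has at least one consistent genotype combination, so none can be excluded.

none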